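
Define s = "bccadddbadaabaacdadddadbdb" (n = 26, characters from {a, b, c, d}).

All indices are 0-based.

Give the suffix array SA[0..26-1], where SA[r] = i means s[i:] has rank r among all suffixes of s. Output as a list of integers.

rank | idx | suffix
   0 |  10 | aabaacdadddadbdb
   1 |  13 | aacdadddadbdb
   2 |  11 | abaacdadddadbdb
   3 |  14 | acdadddadbdb
   4 |   8 | adaabaacdadddadbdb
   5 |  21 | adbdb
   6 |  17 | adddadbdb
   7 |   3 | adddbadaabaacdadddadbdb
   8 |  25 | b
   9 |  12 | baacdadddadbdb
  10 |   7 | badaabaacdadddadbdb
  11 |   0 | bccadddbadaabaacdadddadbdb
  12 |  23 | bdb
  13 |   2 | cadddbadaabaacdadddadbdb
  14 |   1 | ccadddbadaabaacdadddadbdb
  15 |  15 | cdadddadbdb
  16 |   9 | daabaacdadddadbdb
  17 |  20 | dadbdb
  18 |  16 | dadddadbdb
  19 |  24 | db
  20 |   6 | dbadaabaacdadddadbdb
  21 |  22 | dbdb
  22 |  19 | ddadbdb
  23 |   5 | ddbadaabaacdadddadbdb
  24 |  18 | dddadbdb
  25 |   4 | dddbadaabaacdadddadbdb

[10, 13, 11, 14, 8, 21, 17, 3, 25, 12, 7, 0, 23, 2, 1, 15, 9, 20, 16, 24, 6, 22, 19, 5, 18, 4]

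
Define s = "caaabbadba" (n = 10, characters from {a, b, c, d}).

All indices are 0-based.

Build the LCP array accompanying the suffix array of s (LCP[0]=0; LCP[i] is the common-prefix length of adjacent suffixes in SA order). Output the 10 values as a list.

rank | idx | suffix
   0 |   9 | a
   1 |   1 | aaabbadba
   2 |   2 | aabbadba
   3 |   3 | abbadba
   4 |   6 | adba
   5 |   8 | ba
   6 |   5 | badba
   7 |   4 | bbadba
   8 |   0 | caaabbadba
   9 |   7 | dba

SA = [9, 1, 2, 3, 6, 8, 5, 4, 0, 7]
i: (SA[i-1],SA[i]) lcp shared
  1: (9,1) 1 'a'
  2: (1,2) 2 'aa'
  3: (2,3) 1 'a'
  4: (3,6) 1 'a'
  5: (6,8) 0 ''
  6: (8,5) 2 'ba'
  7: (5,4) 1 'b'
  8: (4,0) 0 ''
  9: (0,7) 0 ''

[0, 1, 2, 1, 1, 0, 2, 1, 0, 0]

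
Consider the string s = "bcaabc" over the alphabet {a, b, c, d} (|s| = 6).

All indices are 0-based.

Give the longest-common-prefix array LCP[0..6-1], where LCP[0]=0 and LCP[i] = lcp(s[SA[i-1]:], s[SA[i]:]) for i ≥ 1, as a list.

[0, 1, 0, 2, 0, 1]

sorted suffixes:
  #0 SA[0]=2  'aabc'
  #1 SA[1]=3  'abc'
  #2 SA[2]=4  'bc'
  #3 SA[3]=0  'bcaabc'
  #4 SA[4]=5  'c'
  #5 SA[5]=1  'caabc'

SA = [2, 3, 4, 0, 5, 1]
rank  pair      lcp
   1  s[2:],s[3:]  1  'a'
   2  s[3:],s[4:]  0  ''
   3  s[4:],s[0:]  2  'bc'
   4  s[0:],s[5:]  0  ''
   5  s[5:],s[1:]  1  'c'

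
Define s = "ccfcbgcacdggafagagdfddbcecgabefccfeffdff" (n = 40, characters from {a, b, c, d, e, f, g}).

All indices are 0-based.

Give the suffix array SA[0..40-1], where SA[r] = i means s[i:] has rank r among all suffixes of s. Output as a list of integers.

[27, 7, 12, 14, 16, 22, 28, 4, 6, 3, 0, 31, 8, 23, 1, 32, 25, 21, 20, 18, 37, 9, 24, 29, 34, 39, 13, 2, 30, 19, 36, 33, 38, 35, 26, 11, 15, 5, 17, 10]

rank→(start, suffix):
  0 → (27, 'abefccfeffdff')
  1 → (7, 'acdggafagagdfddbcecgabefccfeffdff')
  2 → (12, 'afagagdfddbcecgabefccfeffdff')
  3 → (14, 'agagdfddbcecgabefccfeffdff')
  4 → (16, 'agdfddbcecgabefccfeffdff')
  5 → (22, 'bcecgabefccfeffdff')
  6 → (28, 'befccfeffdff')
  7 → (4, 'bgcacdggafagagdfddbcecgabefccfeffdff')
  8 → (6, 'cacdggafagagdfddbcecgabefccfeffdff')
  9 → (3, 'cbgcacdggafagagdfddbcecgabefccfeffdff')
  10 → (0, 'ccfcbgcacdggafagagdfddbcecgabefccfeffdff')
  11 → (31, 'ccfeffdff')
  12 → (8, 'cdggafagagdfddbcecgabefccfeffdff')
  13 → (23, 'cecgabefccfeffdff')
  14 → (1, 'cfcbgcacdggafagagdfddbcecgabefccfeffdff')
  15 → (32, 'cfeffdff')
  16 → (25, 'cgabefccfeffdff')
  17 → (21, 'dbcecgabefccfeffdff')
  18 → (20, 'ddbcecgabefccfeffdff')
  19 → (18, 'dfddbcecgabefccfeffdff')
  20 → (37, 'dff')
  21 → (9, 'dggafagagdfddbcecgabefccfeffdff')
  22 → (24, 'ecgabefccfeffdff')
  23 → (29, 'efccfeffdff')
  24 → (34, 'effdff')
  25 → (39, 'f')
  26 → (13, 'fagagdfddbcecgabefccfeffdff')
  27 → (2, 'fcbgcacdggafagagdfddbcecgabefccfeffdff')
  28 → (30, 'fccfeffdff')
  29 → (19, 'fddbcecgabefccfeffdff')
  30 → (36, 'fdff')
  31 → (33, 'feffdff')
  32 → (38, 'ff')
  33 → (35, 'ffdff')
  34 → (26, 'gabefccfeffdff')
  35 → (11, 'gafagagdfddbcecgabefccfeffdff')
  36 → (15, 'gagdfddbcecgabefccfeffdff')
  37 → (5, 'gcacdggafagagdfddbcecgabefccfeffdff')
  38 → (17, 'gdfddbcecgabefccfeffdff')
  39 → (10, 'ggafagagdfddbcecgabefccfeffdff')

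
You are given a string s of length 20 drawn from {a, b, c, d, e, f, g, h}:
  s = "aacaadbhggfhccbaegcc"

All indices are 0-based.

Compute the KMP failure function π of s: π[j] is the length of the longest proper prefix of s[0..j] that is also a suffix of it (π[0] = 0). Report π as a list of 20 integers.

π[0] = 0
j=1 s[j]='a': π[1]=1 (border 'a')
j=2 s[j]='c': k: 1→0; π[2]=0 (border '')
j=3 s[j]='a': π[3]=1 (border 'a')
j=4 s[j]='a': π[4]=2 (border 'aa')
j=5 s[j]='d': k: 2→1→0; π[5]=0 (border '')
j=6 s[j]='b': π[6]=0 (border '')
j=7 s[j]='h': π[7]=0 (border '')
j=8 s[j]='g': π[8]=0 (border '')
j=9 s[j]='g': π[9]=0 (border '')
j=10 s[j]='f': π[10]=0 (border '')
j=11 s[j]='h': π[11]=0 (border '')
j=12 s[j]='c': π[12]=0 (border '')
j=13 s[j]='c': π[13]=0 (border '')
j=14 s[j]='b': π[14]=0 (border '')
j=15 s[j]='a': π[15]=1 (border 'a')
j=16 s[j]='e': k: 1→0; π[16]=0 (border '')
j=17 s[j]='g': π[17]=0 (border '')
j=18 s[j]='c': π[18]=0 (border '')
j=19 s[j]='c': π[19]=0 (border '')

[0, 1, 0, 1, 2, 0, 0, 0, 0, 0, 0, 0, 0, 0, 0, 1, 0, 0, 0, 0]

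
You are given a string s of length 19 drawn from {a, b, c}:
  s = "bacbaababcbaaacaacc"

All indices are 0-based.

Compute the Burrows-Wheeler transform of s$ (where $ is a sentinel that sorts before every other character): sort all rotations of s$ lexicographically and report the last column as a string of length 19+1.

rank  rotation              last
    0  $bacbaababcbaaacaacc  c
    1  aaacaacc$bacbaababcb  b
    2  aababcbaaacaacc$bacb  b
    3  aacaacc$bacbaababcba  a
    4  aacc$bacbaababcbaaac  c
    5  ababcbaaacaacc$bacba  a
    6  abcbaaacaacc$bacbaab  b
    7  acaacc$bacbaababcbaa  a
    8  acbaababcbaaacaacc$b  b
    9  acc$bacbaababcbaaaca  a
   10  baaacaacc$bacbaababc  c
   11  baababcbaaacaacc$bac  c
   12  babcbaaacaacc$bacbaa  a
   13  bacbaababcbaaacaacc$  $
   14  bcbaaacaacc$bacbaaba  a
   15  c$bacbaababcbaaacaac  c
   16  caacc$bacbaababcbaaa  a
   17  cbaaacaacc$bacbaabab  b
   18  cbaababcbaaacaacc$ba  a
   19  cc$bacbaababcbaaacaa  a

cbbacababacca$acabaa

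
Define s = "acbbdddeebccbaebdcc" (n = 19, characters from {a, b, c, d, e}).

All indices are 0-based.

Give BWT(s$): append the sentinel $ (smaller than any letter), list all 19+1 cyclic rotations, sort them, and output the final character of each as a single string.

rank  rotation              last
    0  $acbbdddeebccbaebdcc  c
    1  acbbdddeebccbaebdcc$  $
    2  aebdcc$acbbdddeebccb  b
    3  baebdcc$acbbdddeebcc  c
    4  bbdddeebccbaebdcc$ac  c
    5  bccbaebdcc$acbbdddee  e
    6  bdcc$acbbdddeebccbae  e
    7  bdddeebccbaebdcc$acb  b
    8  c$acbbdddeebccbaebdc  c
    9  cbaebdcc$acbbdddeebc  c
   10  cbbdddeebccbaebdcc$a  a
   11  cc$acbbdddeebccbaebd  d
   12  ccbaebdcc$acbbdddeeb  b
   13  dcc$acbbdddeebccbaeb  b
   14  dddeebccbaebdcc$acbb  b
   15  ddeebccbaebdcc$acbbd  d
   16  deebccbaebdcc$acbbdd  d
   17  ebccbaebdcc$acbbddde  e
   18  ebdcc$acbbdddeebccba  a
   19  eebccbaebdcc$acbbddd  d

c$bcceebccadbbbddead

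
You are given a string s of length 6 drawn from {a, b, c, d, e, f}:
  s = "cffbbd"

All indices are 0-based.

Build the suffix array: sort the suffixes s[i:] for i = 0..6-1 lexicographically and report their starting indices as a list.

[3, 4, 0, 5, 2, 1]

rank | idx | suffix
   0 |   3 | bbd
   1 |   4 | bd
   2 |   0 | cffbbd
   3 |   5 | d
   4 |   2 | fbbd
   5 |   1 | ffbbd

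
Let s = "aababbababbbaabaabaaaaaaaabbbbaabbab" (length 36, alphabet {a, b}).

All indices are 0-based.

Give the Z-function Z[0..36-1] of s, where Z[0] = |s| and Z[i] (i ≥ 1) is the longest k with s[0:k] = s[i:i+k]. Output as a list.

[36, 1, 0, 1, 0, 0, 1, 0, 1, 0, 0, 0, 4, 1, 0, 4, 1, 0, 2, 2, 2, 2, 2, 2, 3, 1, 0, 0, 0, 0, 3, 1, 0, 0, 1, 0]

Z[0]=36
i=1: i≥r, start 0; Z[1]=1 extend→box=[1,2)
i=2: i≥r, start 0; Z[2]=0
i=3: i≥r, start 0; Z[3]=1 extend→box=[3,4)
i=4: i≥r, start 0; Z[4]=0
i=5: i≥r, start 0; Z[5]=0
i=6: i≥r, start 0; Z[6]=1 extend→box=[6,7)
i=7: i≥r, start 0; Z[7]=0
i=8: i≥r, start 0; Z[8]=1 extend→box=[8,9)
i=9: i≥r, start 0; Z[9]=0
i=10: i≥r, start 0; Z[10]=0
i=11: i≥r, start 0; Z[11]=0
i=12: i≥r, start 0; Z[12]=4 extend→box=[12,16)
i=13: min(r-i=3, Z[1]=1)=1; Z[13]=1
i=14: min(r-i=2, Z[2]=0)=0; Z[14]=0
i=15: min(r-i=1, Z[3]=1)=1; Z[15]=4 extend→box=[15,19)
i=16: min(r-i=3, Z[1]=1)=1; Z[16]=1
i=17: min(r-i=2, Z[2]=0)=0; Z[17]=0
i=18: min(r-i=1, Z[3]=1)=1; Z[18]=2 extend→box=[18,20)
i=19: min(r-i=1, Z[1]=1)=1; Z[19]=2 extend→box=[19,21)
i=20: min(r-i=1, Z[1]=1)=1; Z[20]=2 extend→box=[20,22)
i=21: min(r-i=1, Z[1]=1)=1; Z[21]=2 extend→box=[21,23)
i=22: min(r-i=1, Z[1]=1)=1; Z[22]=2 extend→box=[22,24)
i=23: min(r-i=1, Z[1]=1)=1; Z[23]=2 extend→box=[23,25)
i=24: min(r-i=1, Z[1]=1)=1; Z[24]=3 extend→box=[24,27)
i=25: min(r-i=2, Z[1]=1)=1; Z[25]=1
i=26: min(r-i=1, Z[2]=0)=0; Z[26]=0
i=27: i≥r, start 0; Z[27]=0
i=28: i≥r, start 0; Z[28]=0
i=29: i≥r, start 0; Z[29]=0
i=30: i≥r, start 0; Z[30]=3 extend→box=[30,33)
i=31: min(r-i=2, Z[1]=1)=1; Z[31]=1
i=32: min(r-i=1, Z[2]=0)=0; Z[32]=0
i=33: i≥r, start 0; Z[33]=0
i=34: i≥r, start 0; Z[34]=1 extend→box=[34,35)
i=35: i≥r, start 0; Z[35]=0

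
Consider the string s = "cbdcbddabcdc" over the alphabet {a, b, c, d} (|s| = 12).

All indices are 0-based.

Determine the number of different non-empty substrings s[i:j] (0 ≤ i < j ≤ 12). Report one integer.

66

sorted suffixes:
  #0 SA[0]=7  'abcdc'
  #1 SA[1]=8  'bcdc'
  #2 SA[2]=1  'bdcbddabcdc'
  #3 SA[3]=4  'bddabcdc'
  #4 SA[4]=11  'c'
  #5 SA[5]=0  'cbdcbddabcdc'
  #6 SA[6]=3  'cbddabcdc'
  #7 SA[7]=9  'cdc'
  #8 SA[8]=6  'dabcdc'
  #9 SA[9]=10  'dc'
  #10 SA[10]=2  'dcbddabcdc'
  #11 SA[11]=5  'ddabcdc'

SA = [7, 8, 1, 4, 11, 0, 3, 9, 6, 10, 2, 5]
i: (SA[i-1],SA[i]) lcp shared
  1: (7,8) 0 ''
  2: (8,1) 1 'b'
  3: (1,4) 2 'bd'
  4: (4,11) 0 ''
  5: (11,0) 1 'c'
  6: (0,3) 3 'cbd'
  7: (3,9) 1 'c'
  8: (9,6) 0 ''
  9: (6,10) 1 'd'
  10: (10,2) 2 'dc'
  11: (2,5) 1 'd'

n(n+1)/2 = 12·13/2 = 78
Σ LCP = 0 + 0 + 1 + 2 + 0 + 1 + 3 + 1 + 0 + 1 + 2 + 1 = 12
distinct = 78 − 12 = 66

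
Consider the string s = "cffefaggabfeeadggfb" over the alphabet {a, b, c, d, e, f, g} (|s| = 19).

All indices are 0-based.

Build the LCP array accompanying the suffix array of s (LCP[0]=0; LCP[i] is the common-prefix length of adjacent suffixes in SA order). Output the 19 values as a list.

[0, 1, 1, 0, 1, 0, 0, 0, 1, 1, 0, 1, 1, 2, 1, 0, 1, 1, 2]

sorted suffixes:
  #0 SA[0]=8  'abfeeadggfb'
  #1 SA[1]=13  'adggfb'
  #2 SA[2]=5  'aggabfeeadggfb'
  #3 SA[3]=18  'b'
  #4 SA[4]=9  'bfeeadggfb'
  #5 SA[5]=0  'cffefaggabfeeadggfb'
  #6 SA[6]=14  'dggfb'
  #7 SA[7]=12  'eadggfb'
  #8 SA[8]=11  'eeadggfb'
  #9 SA[9]=3  'efaggabfeeadggfb'
  #10 SA[10]=4  'faggabfeeadggfb'
  #11 SA[11]=17  'fb'
  #12 SA[12]=10  'feeadggfb'
  #13 SA[13]=2  'fefaggabfeeadggfb'
  #14 SA[14]=1  'ffefaggabfeeadggfb'
  #15 SA[15]=7  'gabfeeadggfb'
  #16 SA[16]=16  'gfb'
  #17 SA[17]=6  'ggabfeeadggfb'
  #18 SA[18]=15  'ggfb'

SA = [8, 13, 5, 18, 9, 0, 14, 12, 11, 3, 4, 17, 10, 2, 1, 7, 16, 6, 15]
i: (SA[i-1],SA[i]) lcp shared
  1: (8,13) 1 'a'
  2: (13,5) 1 'a'
  3: (5,18) 0 ''
  4: (18,9) 1 'b'
  5: (9,0) 0 ''
  6: (0,14) 0 ''
  7: (14,12) 0 ''
  8: (12,11) 1 'e'
  9: (11,3) 1 'e'
  10: (3,4) 0 ''
  11: (4,17) 1 'f'
  12: (17,10) 1 'f'
  13: (10,2) 2 'fe'
  14: (2,1) 1 'f'
  15: (1,7) 0 ''
  16: (7,16) 1 'g'
  17: (16,6) 1 'g'
  18: (6,15) 2 'gg'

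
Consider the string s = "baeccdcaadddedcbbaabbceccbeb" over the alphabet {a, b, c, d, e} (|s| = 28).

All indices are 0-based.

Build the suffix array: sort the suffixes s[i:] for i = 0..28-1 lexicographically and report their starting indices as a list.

[17, 7, 18, 8, 1, 27, 16, 0, 15, 19, 20, 25, 6, 14, 24, 23, 3, 4, 21, 5, 13, 9, 10, 11, 26, 22, 2, 12]

sorted suffixes:
  #0 SA[0]=17  'aabbceccbeb'
  #1 SA[1]=7  'aadddedcbbaabbceccbeb'
  #2 SA[2]=18  'abbceccbeb'
  #3 SA[3]=8  'adddedcbbaabbceccbeb'
  #4 SA[4]=1  'aeccdcaadddedcbbaabbceccbeb'
  #5 SA[5]=27  'b'
  #6 SA[6]=16  'baabbceccbeb'
  #7 SA[7]=0  'baeccdcaadddedcbbaabbceccbeb'
  #8 SA[8]=15  'bbaabbceccbeb'
  #9 SA[9]=19  'bbceccbeb'
  #10 SA[10]=20  'bceccbeb'
  #11 SA[11]=25  'beb'
  #12 SA[12]=6  'caadddedcbbaabbceccbeb'
  #13 SA[13]=14  'cbbaabbceccbeb'
  #14 SA[14]=24  'cbeb'
  #15 SA[15]=23  'ccbeb'
  #16 SA[16]=3  'ccdcaadddedcbbaabbceccbeb'
  #17 SA[17]=4  'cdcaadddedcbbaabbceccbeb'
  #18 SA[18]=21  'ceccbeb'
  #19 SA[19]=5  'dcaadddedcbbaabbceccbeb'
  #20 SA[20]=13  'dcbbaabbceccbeb'
  #21 SA[21]=9  'dddedcbbaabbceccbeb'
  #22 SA[22]=10  'ddedcbbaabbceccbeb'
  #23 SA[23]=11  'dedcbbaabbceccbeb'
  #24 SA[24]=26  'eb'
  #25 SA[25]=22  'eccbeb'
  #26 SA[26]=2  'eccdcaadddedcbbaabbceccbeb'
  #27 SA[27]=12  'edcbbaabbceccbeb'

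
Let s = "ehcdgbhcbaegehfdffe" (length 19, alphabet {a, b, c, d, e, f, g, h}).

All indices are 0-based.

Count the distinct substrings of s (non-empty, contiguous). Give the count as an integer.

177

sorted suffixes:
  #0 SA[0]=9  'aegehfdffe'
  #1 SA[1]=8  'baegehfdffe'
  #2 SA[2]=5  'bhcbaegehfdffe'
  #3 SA[3]=7  'cbaegehfdffe'
  #4 SA[4]=2  'cdgbhcbaegehfdffe'
  #5 SA[5]=15  'dffe'
  #6 SA[6]=3  'dgbhcbaegehfdffe'
  #7 SA[7]=18  'e'
  #8 SA[8]=10  'egehfdffe'
  #9 SA[9]=0  'ehcdgbhcbaegehfdffe'
  #10 SA[10]=12  'ehfdffe'
  #11 SA[11]=14  'fdffe'
  #12 SA[12]=17  'fe'
  #13 SA[13]=16  'ffe'
  #14 SA[14]=4  'gbhcbaegehfdffe'
  #15 SA[15]=11  'gehfdffe'
  #16 SA[16]=6  'hcbaegehfdffe'
  #17 SA[17]=1  'hcdgbhcbaegehfdffe'
  #18 SA[18]=13  'hfdffe'

SA = [9, 8, 5, 7, 2, 15, 3, 18, 10, 0, 12, 14, 17, 16, 4, 11, 6, 1, 13]
i: (SA[i-1],SA[i]) lcp shared
  1: (9,8) 0 ''
  2: (8,5) 1 'b'
  3: (5,7) 0 ''
  4: (7,2) 1 'c'
  5: (2,15) 0 ''
  6: (15,3) 1 'd'
  7: (3,18) 0 ''
  8: (18,10) 1 'e'
  9: (10,0) 1 'e'
  10: (0,12) 2 'eh'
  11: (12,14) 0 ''
  12: (14,17) 1 'f'
  13: (17,16) 1 'f'
  14: (16,4) 0 ''
  15: (4,11) 1 'g'
  16: (11,6) 0 ''
  17: (6,1) 2 'hc'
  18: (1,13) 1 'h'

n(n+1)/2 = 19·20/2 = 190
Σ LCP = 0 + 0 + 1 + 0 + 1 + 0 + 1 + 0 + 1 + 1 + 2 + 0 + 1 + 1 + 0 + 1 + 0 + 2 + 1 = 13
distinct = 190 − 13 = 177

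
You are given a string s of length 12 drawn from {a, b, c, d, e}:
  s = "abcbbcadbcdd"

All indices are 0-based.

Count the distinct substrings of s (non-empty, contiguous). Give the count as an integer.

rank→(start, suffix):
  0 → (0, 'abcbbcadbcdd')
  1 → (6, 'adbcdd')
  2 → (3, 'bbcadbcdd')
  3 → (4, 'bcadbcdd')
  4 → (1, 'bcbbcadbcdd')
  5 → (8, 'bcdd')
  6 → (5, 'cadbcdd')
  7 → (2, 'cbbcadbcdd')
  8 → (9, 'cdd')
  9 → (11, 'd')
  10 → (7, 'dbcdd')
  11 → (10, 'dd')

SA = [0, 6, 3, 4, 1, 8, 5, 2, 9, 11, 7, 10]
rank  pair      lcp
   1  s[0:],s[6:]  1  'a'
   2  s[6:],s[3:]  0  ''
   3  s[3:],s[4:]  1  'b'
   4  s[4:],s[1:]  2  'bc'
   5  s[1:],s[8:]  2  'bc'
   6  s[8:],s[5:]  0  ''
   7  s[5:],s[2:]  1  'c'
   8  s[2:],s[9:]  1  'c'
   9  s[9:],s[11:]  0  ''
  10  s[11:],s[7:]  1  'd'
  11  s[7:],s[10:]  1  'd'

n(n+1)/2 = 12·13/2 = 78
Σ LCP = 0 + 1 + 0 + 1 + 2 + 2 + 0 + 1 + 1 + 0 + 1 + 1 = 10
distinct = 78 − 10 = 68

68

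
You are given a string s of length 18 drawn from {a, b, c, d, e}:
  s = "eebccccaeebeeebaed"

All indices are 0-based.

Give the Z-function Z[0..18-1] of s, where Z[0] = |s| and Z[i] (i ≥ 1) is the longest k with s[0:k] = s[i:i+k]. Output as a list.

[18, 1, 0, 0, 0, 0, 0, 0, 3, 1, 0, 2, 3, 1, 0, 0, 1, 0]

Z[0]=18
i=1: outside box; Z[1]=1 grow→box=[1,2)
i=2: outside box; Z[2]=0
i=3: outside box; Z[3]=0
i=4: outside box; Z[4]=0
i=5: outside box; Z[5]=0
i=6: outside box; Z[6]=0
i=7: outside box; Z[7]=0
i=8: outside box; Z[8]=3 grow→box=[8,11)
i=9: min(r-i=2, Z[1]=1)=1; Z[9]=1
i=10: min(r-i=1, Z[2]=0)=0; Z[10]=0
i=11: outside box; Z[11]=2 grow→box=[11,13)
i=12: min(r-i=1, Z[1]=1)=1; Z[12]=3 grow→box=[12,15)
i=13: min(r-i=2, Z[1]=1)=1; Z[13]=1
i=14: min(r-i=1, Z[2]=0)=0; Z[14]=0
i=15: outside box; Z[15]=0
i=16: outside box; Z[16]=1 grow→box=[16,17)
i=17: outside box; Z[17]=0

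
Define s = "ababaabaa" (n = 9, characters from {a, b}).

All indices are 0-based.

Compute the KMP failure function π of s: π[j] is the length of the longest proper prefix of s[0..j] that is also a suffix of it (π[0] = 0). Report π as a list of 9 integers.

π[0] = 0
j=1 s[j]='b': π[1]=0 (border '')
j=2 s[j]='a': π[2]=1 (border 'a')
j=3 s[j]='b': π[3]=2 (border 'ab')
j=4 s[j]='a': π[4]=3 (border 'aba')
j=5 s[j]='a': k: 3→1→0; π[5]=1 (border 'a')
j=6 s[j]='b': π[6]=2 (border 'ab')
j=7 s[j]='a': π[7]=3 (border 'aba')
j=8 s[j]='a': k: 3→1→0; π[8]=1 (border 'a')

[0, 0, 1, 2, 3, 1, 2, 3, 1]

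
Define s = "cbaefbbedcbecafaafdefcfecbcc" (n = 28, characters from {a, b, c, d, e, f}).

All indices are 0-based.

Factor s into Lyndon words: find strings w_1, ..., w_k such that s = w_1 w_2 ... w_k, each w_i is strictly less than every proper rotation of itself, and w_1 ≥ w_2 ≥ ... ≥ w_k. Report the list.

["c", "b", "aefbbedcbecaf", "aafdefcfecbcc"]

emit factor 1: 'c' (i=0, period=1)
emit factor 2: 'b' (i=1, period=1)
emit factor 3: 'aefbbedcbecaf' (i=2, period=13)
emit factor 4: 'aafdefcfecbcc' (i=15, period=13)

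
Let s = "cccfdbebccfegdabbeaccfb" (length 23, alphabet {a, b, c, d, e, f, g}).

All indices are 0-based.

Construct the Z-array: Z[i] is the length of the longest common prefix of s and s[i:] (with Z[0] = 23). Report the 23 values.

Z[0]=23
i=1: outside box; Z[1]=2 scan→box=[1,3)
i=2: min(r-i=1, Z[1]=2)=1; Z[2]=1
i=3: outside box; Z[3]=0
i=4: outside box; Z[4]=0
i=5: outside box; Z[5]=0
i=6: outside box; Z[6]=0
i=7: outside box; Z[7]=0
i=8: outside box; Z[8]=2 scan→box=[8,10)
i=9: min(r-i=1, Z[1]=2)=1; Z[9]=1
i=10: outside box; Z[10]=0
i=11: outside box; Z[11]=0
i=12: outside box; Z[12]=0
i=13: outside box; Z[13]=0
i=14: outside box; Z[14]=0
i=15: outside box; Z[15]=0
i=16: outside box; Z[16]=0
i=17: outside box; Z[17]=0
i=18: outside box; Z[18]=0
i=19: outside box; Z[19]=2 scan→box=[19,21)
i=20: min(r-i=1, Z[1]=2)=1; Z[20]=1
i=21: outside box; Z[21]=0
i=22: outside box; Z[22]=0

[23, 2, 1, 0, 0, 0, 0, 0, 2, 1, 0, 0, 0, 0, 0, 0, 0, 0, 0, 2, 1, 0, 0]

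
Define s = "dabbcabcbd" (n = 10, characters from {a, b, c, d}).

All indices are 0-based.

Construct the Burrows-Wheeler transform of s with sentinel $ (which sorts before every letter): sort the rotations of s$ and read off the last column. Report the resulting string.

ddcabacbbb$

rank  rotation     last
    0  $dabbcabcbd  d
    1  abbcabcbd$d  d
    2  abcbd$dabbc  c
    3  bbcabcbd$da  a
    4  bcabcbd$dab  b
    5  bcbd$dabbca  a
    6  bd$dabbcabc  c
    7  cabcbd$dabb  b
    8  cbd$dabbcab  b
    9  d$dabbcabcb  b
   10  dabbcabcbd$  $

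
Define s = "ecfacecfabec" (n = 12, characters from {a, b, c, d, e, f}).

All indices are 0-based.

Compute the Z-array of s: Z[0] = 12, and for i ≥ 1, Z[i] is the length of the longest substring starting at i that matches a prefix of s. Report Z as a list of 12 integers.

Z[0]=12
i=1: i≥r, start 0; Z[1]=0
i=2: i≥r, start 0; Z[2]=0
i=3: i≥r, start 0; Z[3]=0
i=4: i≥r, start 0; Z[4]=0
i=5: i≥r, start 0; Z[5]=4 extend→box=[5,9)
i=6: min(r-i=3, Z[1]=0)=0; Z[6]=0
i=7: min(r-i=2, Z[2]=0)=0; Z[7]=0
i=8: min(r-i=1, Z[3]=0)=0; Z[8]=0
i=9: i≥r, start 0; Z[9]=0
i=10: i≥r, start 0; Z[10]=2 extend→box=[10,12)
i=11: min(r-i=1, Z[1]=0)=0; Z[11]=0

[12, 0, 0, 0, 0, 4, 0, 0, 0, 0, 2, 0]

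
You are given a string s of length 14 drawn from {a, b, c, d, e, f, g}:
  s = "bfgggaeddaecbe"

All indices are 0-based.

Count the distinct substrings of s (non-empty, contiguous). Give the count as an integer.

96

rank→(start, suffix):
  0 → (9, 'aecbe')
  1 → (5, 'aeddaecbe')
  2 → (12, 'be')
  3 → (0, 'bfgggaeddaecbe')
  4 → (11, 'cbe')
  5 → (8, 'daecbe')
  6 → (7, 'ddaecbe')
  7 → (13, 'e')
  8 → (10, 'ecbe')
  9 → (6, 'eddaecbe')
  10 → (1, 'fgggaeddaecbe')
  11 → (4, 'gaeddaecbe')
  12 → (3, 'ggaeddaecbe')
  13 → (2, 'gggaeddaecbe')

SA = [9, 5, 12, 0, 11, 8, 7, 13, 10, 6, 1, 4, 3, 2]
rank  pair      lcp
   1  s[9:],s[5:]  2  'ae'
   2  s[5:],s[12:]  0  ''
   3  s[12:],s[0:]  1  'b'
   4  s[0:],s[11:]  0  ''
   5  s[11:],s[8:]  0  ''
   6  s[8:],s[7:]  1  'd'
   7  s[7:],s[13:]  0  ''
   8  s[13:],s[10:]  1  'e'
   9  s[10:],s[6:]  1  'e'
  10  s[6:],s[1:]  0  ''
  11  s[1:],s[4:]  0  ''
  12  s[4:],s[3:]  1  'g'
  13  s[3:],s[2:]  2  'gg'

n(n+1)/2 = 14·15/2 = 105
Σ LCP = 0 + 2 + 0 + 1 + 0 + 0 + 1 + 0 + 1 + 1 + 0 + 0 + 1 + 2 = 9
distinct = 105 − 9 = 96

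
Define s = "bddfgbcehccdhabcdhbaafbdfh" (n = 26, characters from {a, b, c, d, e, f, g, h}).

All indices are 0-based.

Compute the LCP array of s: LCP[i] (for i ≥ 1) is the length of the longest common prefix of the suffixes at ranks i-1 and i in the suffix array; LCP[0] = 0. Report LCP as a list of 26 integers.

rank | idx | suffix
   0 |  19 | aafbdfh
   1 |  13 | abcdhbaafbdfh
   2 |  20 | afbdfh
   3 |  18 | baafbdfh
   4 |  14 | bcdhbaafbdfh
   5 |   5 | bcehccdhabcdhbaafbdfh
   6 |   0 | bddfgbcehccdhabcdhbaafbdfh
   7 |  22 | bdfh
   8 |   9 | ccdhabcdhbaafbdfh
   9 |  10 | cdhabcdhbaafbdfh
  10 |  15 | cdhbaafbdfh
  11 |   6 | cehccdhabcdhbaafbdfh
  12 |   1 | ddfgbcehccdhabcdhbaafbdfh
  13 |   2 | dfgbcehccdhabcdhbaafbdfh
  14 |  23 | dfh
  15 |  11 | dhabcdhbaafbdfh
  16 |  16 | dhbaafbdfh
  17 |   7 | ehccdhabcdhbaafbdfh
  18 |  21 | fbdfh
  19 |   3 | fgbcehccdhabcdhbaafbdfh
  20 |  24 | fh
  21 |   4 | gbcehccdhabcdhbaafbdfh
  22 |  25 | h
  23 |  12 | habcdhbaafbdfh
  24 |  17 | hbaafbdfh
  25 |   8 | hccdhabcdhbaafbdfh

SA = [19, 13, 20, 18, 14, 5, 0, 22, 9, 10, 15, 6, 1, 2, 23, 11, 16, 7, 21, 3, 24, 4, 25, 12, 17, 8]
rank  pair      lcp
   1  s[19:],s[13:]  1  'a'
   2  s[13:],s[20:]  1  'a'
   3  s[20:],s[18:]  0  ''
   4  s[18:],s[14:]  1  'b'
   5  s[14:],s[5:]  2  'bc'
   6  s[5:],s[0:]  1  'b'
   7  s[0:],s[22:]  2  'bd'
   8  s[22:],s[9:]  0  ''
   9  s[9:],s[10:]  1  'c'
  10  s[10:],s[15:]  3  'cdh'
  11  s[15:],s[6:]  1  'c'
  12  s[6:],s[1:]  0  ''
  13  s[1:],s[2:]  1  'd'
  14  s[2:],s[23:]  2  'df'
  15  s[23:],s[11:]  1  'd'
  16  s[11:],s[16:]  2  'dh'
  17  s[16:],s[7:]  0  ''
  18  s[7:],s[21:]  0  ''
  19  s[21:],s[3:]  1  'f'
  20  s[3:],s[24:]  1  'f'
  21  s[24:],s[4:]  0  ''
  22  s[4:],s[25:]  0  ''
  23  s[25:],s[12:]  1  'h'
  24  s[12:],s[17:]  1  'h'
  25  s[17:],s[8:]  1  'h'

[0, 1, 1, 0, 1, 2, 1, 2, 0, 1, 3, 1, 0, 1, 2, 1, 2, 0, 0, 1, 1, 0, 0, 1, 1, 1]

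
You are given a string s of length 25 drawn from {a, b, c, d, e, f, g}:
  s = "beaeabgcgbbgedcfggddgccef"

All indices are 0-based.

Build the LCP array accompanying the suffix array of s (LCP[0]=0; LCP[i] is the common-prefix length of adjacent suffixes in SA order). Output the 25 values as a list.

[0, 1, 0, 1, 1, 2, 0, 1, 1, 1, 0, 1, 1, 0, 2, 1, 1, 0, 1, 0, 1, 2, 1, 1, 1]

rank | idx | suffix
   0 |   4 | abgcgbbgedcfggddgccef
   1 |   2 | aeabgcgbbgedcfggddgccef
   2 |   9 | bbgedcfggddgccef
   3 |   0 | beaeabgcgbbgedcfggddgccef
   4 |   5 | bgcgbbgedcfggddgccef
   5 |  10 | bgedcfggddgccef
   6 |  21 | ccef
   7 |  22 | cef
   8 |  14 | cfggddgccef
   9 |   7 | cgbbgedcfggddgccef
  10 |  13 | dcfggddgccef
  11 |  18 | ddgccef
  12 |  19 | dgccef
  13 |   3 | eabgcgbbgedcfggddgccef
  14 |   1 | eaeabgcgbbgedcfggddgccef
  15 |  12 | edcfggddgccef
  16 |  23 | ef
  17 |  24 | f
  18 |  15 | fggddgccef
  19 |   8 | gbbgedcfggddgccef
  20 |  20 | gccef
  21 |   6 | gcgbbgedcfggddgccef
  22 |  17 | gddgccef
  23 |  11 | gedcfggddgccef
  24 |  16 | ggddgccef

SA = [4, 2, 9, 0, 5, 10, 21, 22, 14, 7, 13, 18, 19, 3, 1, 12, 23, 24, 15, 8, 20, 6, 17, 11, 16]
[i] adj suffixes → lcp
  [1] 4/2 → 1 ('a')
  [2] 2/9 → 0 ('')
  [3] 9/0 → 1 ('b')
  [4] 0/5 → 1 ('b')
  [5] 5/10 → 2 ('bg')
  [6] 10/21 → 0 ('')
  [7] 21/22 → 1 ('c')
  [8] 22/14 → 1 ('c')
  [9] 14/7 → 1 ('c')
  [10] 7/13 → 0 ('')
  [11] 13/18 → 1 ('d')
  [12] 18/19 → 1 ('d')
  [13] 19/3 → 0 ('')
  [14] 3/1 → 2 ('ea')
  [15] 1/12 → 1 ('e')
  [16] 12/23 → 1 ('e')
  [17] 23/24 → 0 ('')
  [18] 24/15 → 1 ('f')
  [19] 15/8 → 0 ('')
  [20] 8/20 → 1 ('g')
  [21] 20/6 → 2 ('gc')
  [22] 6/17 → 1 ('g')
  [23] 17/11 → 1 ('g')
  [24] 11/16 → 1 ('g')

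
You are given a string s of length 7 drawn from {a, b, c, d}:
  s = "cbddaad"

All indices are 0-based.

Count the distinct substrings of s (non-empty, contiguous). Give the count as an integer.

25

sorted suffixes:
  #0 SA[0]=4  'aad'
  #1 SA[1]=5  'ad'
  #2 SA[2]=1  'bddaad'
  #3 SA[3]=0  'cbddaad'
  #4 SA[4]=6  'd'
  #5 SA[5]=3  'daad'
  #6 SA[6]=2  'ddaad'

SA = [4, 5, 1, 0, 6, 3, 2]
[i] adj suffixes → lcp
  [1] 4/5 → 1 ('a')
  [2] 5/1 → 0 ('')
  [3] 1/0 → 0 ('')
  [4] 0/6 → 0 ('')
  [5] 6/3 → 1 ('d')
  [6] 3/2 → 1 ('d')

n(n+1)/2 = 7·8/2 = 28
Σ LCP = 0 + 1 + 0 + 0 + 0 + 1 + 1 = 3
distinct = 28 − 3 = 25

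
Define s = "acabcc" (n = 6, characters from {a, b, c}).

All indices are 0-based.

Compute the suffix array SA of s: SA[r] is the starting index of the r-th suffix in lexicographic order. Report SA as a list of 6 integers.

[2, 0, 3, 5, 1, 4]

rank | idx | suffix
   0 |   2 | abcc
   1 |   0 | acabcc
   2 |   3 | bcc
   3 |   5 | c
   4 |   1 | cabcc
   5 |   4 | cc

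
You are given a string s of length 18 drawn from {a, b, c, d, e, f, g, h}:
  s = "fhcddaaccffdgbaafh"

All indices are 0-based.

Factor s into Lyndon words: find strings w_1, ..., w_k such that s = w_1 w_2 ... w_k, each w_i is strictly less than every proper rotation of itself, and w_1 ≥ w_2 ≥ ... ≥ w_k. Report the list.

emit factor 1: 'fh' (i=0, period=2)
emit factor 2: 'cdd' (i=2, period=3)
emit factor 3: 'aaccffdgbaafh' (i=5, period=13)

["fh", "cdd", "aaccffdgbaafh"]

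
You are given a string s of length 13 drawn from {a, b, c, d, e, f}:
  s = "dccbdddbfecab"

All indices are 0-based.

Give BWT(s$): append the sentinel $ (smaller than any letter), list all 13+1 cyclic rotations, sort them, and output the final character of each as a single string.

rank  rotation        last
    0  $dccbdddbfecab  b
    1  ab$dccbdddbfec  c
    2  b$dccbdddbfeca  a
    3  bdddbfecab$dcc  c
    4  bfecab$dccbddd  d
    5  cab$dccbdddbfe  e
    6  cbdddbfecab$dc  c
    7  ccbdddbfecab$d  d
    8  dbfecab$dccbdd  d
    9  dccbdddbfecab$  $
   10  ddbfecab$dccbd  d
   11  dddbfecab$dccb  b
   12  ecab$dccbdddbf  f
   13  fecab$dccbdddb  b

bcacdecdd$dbfb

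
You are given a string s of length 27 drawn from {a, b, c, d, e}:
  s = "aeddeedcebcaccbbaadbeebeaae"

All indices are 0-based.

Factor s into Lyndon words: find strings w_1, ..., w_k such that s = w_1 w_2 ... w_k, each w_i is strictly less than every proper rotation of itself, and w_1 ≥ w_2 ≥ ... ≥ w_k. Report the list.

emit factor 1: 'aeddeedcebc' (i=0, period=11)
emit factor 2: 'accbb' (i=11, period=5)
emit factor 3: 'aadbeebeaae' (i=16, period=11)

["aeddeedcebc", "accbb", "aadbeebeaae"]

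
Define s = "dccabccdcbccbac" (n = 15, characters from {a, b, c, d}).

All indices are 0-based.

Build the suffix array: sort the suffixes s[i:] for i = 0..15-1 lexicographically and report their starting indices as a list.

sorted suffixes:
  #0 SA[0]=3  'abccdcbccbac'
  #1 SA[1]=13  'ac'
  #2 SA[2]=12  'bac'
  #3 SA[3]=9  'bccbac'
  #4 SA[4]=4  'bccdcbccbac'
  #5 SA[5]=14  'c'
  #6 SA[6]=2  'cabccdcbccbac'
  #7 SA[7]=11  'cbac'
  #8 SA[8]=8  'cbccbac'
  #9 SA[9]=1  'ccabccdcbccbac'
  #10 SA[10]=10  'ccbac'
  #11 SA[11]=5  'ccdcbccbac'
  #12 SA[12]=6  'cdcbccbac'
  #13 SA[13]=7  'dcbccbac'
  #14 SA[14]=0  'dccabccdcbccbac'

[3, 13, 12, 9, 4, 14, 2, 11, 8, 1, 10, 5, 6, 7, 0]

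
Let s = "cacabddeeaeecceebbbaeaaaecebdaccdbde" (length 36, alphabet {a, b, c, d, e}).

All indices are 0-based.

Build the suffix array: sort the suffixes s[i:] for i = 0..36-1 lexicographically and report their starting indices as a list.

sorted suffixes:
  #0 SA[0]=21  'aaaecebdaccdbde'
  #1 SA[1]=22  'aaecebdaccdbde'
  #2 SA[2]=3  'abddeeaeecceebbbaeaaaecebdaccdbde'
  #3 SA[3]=1  'acabddeeaeecceebbbaeaaaecebdaccdbde'
  #4 SA[4]=29  'accdbde'
  #5 SA[5]=19  'aeaaaecebdaccdbde'
  #6 SA[6]=23  'aecebdaccdbde'
  #7 SA[7]=9  'aeecceebbbaeaaaecebdaccdbde'
  #8 SA[8]=18  'baeaaaecebdaccdbde'
  #9 SA[9]=17  'bbaeaaaecebdaccdbde'
  #10 SA[10]=16  'bbbaeaaaecebdaccdbde'
  #11 SA[11]=27  'bdaccdbde'
  #12 SA[12]=4  'bddeeaeecceebbbaeaaaecebdaccdbde'
  #13 SA[13]=33  'bde'
  #14 SA[14]=2  'cabddeeaeecceebbbaeaaaecebdaccdbde'
  #15 SA[15]=0  'cacabddeeaeecceebbbaeaaaecebdaccdbde'
  #16 SA[16]=30  'ccdbde'
  #17 SA[17]=12  'cceebbbaeaaaecebdaccdbde'
  #18 SA[18]=31  'cdbde'
  #19 SA[19]=25  'cebdaccdbde'
  #20 SA[20]=13  'ceebbbaeaaaecebdaccdbde'
  #21 SA[21]=28  'daccdbde'
  #22 SA[22]=32  'dbde'
  #23 SA[23]=5  'ddeeaeecceebbbaeaaaecebdaccdbde'
  #24 SA[24]=34  'de'
  #25 SA[25]=6  'deeaeecceebbbaeaaaecebdaccdbde'
  #26 SA[26]=35  'e'
  #27 SA[27]=20  'eaaaecebdaccdbde'
  #28 SA[28]=8  'eaeecceebbbaeaaaecebdaccdbde'
  #29 SA[29]=15  'ebbbaeaaaecebdaccdbde'
  #30 SA[30]=26  'ebdaccdbde'
  #31 SA[31]=11  'ecceebbbaeaaaecebdaccdbde'
  #32 SA[32]=24  'ecebdaccdbde'
  #33 SA[33]=7  'eeaeecceebbbaeaaaecebdaccdbde'
  #34 SA[34]=14  'eebbbaeaaaecebdaccdbde'
  #35 SA[35]=10  'eecceebbbaeaaaecebdaccdbde'

[21, 22, 3, 1, 29, 19, 23, 9, 18, 17, 16, 27, 4, 33, 2, 0, 30, 12, 31, 25, 13, 28, 32, 5, 34, 6, 35, 20, 8, 15, 26, 11, 24, 7, 14, 10]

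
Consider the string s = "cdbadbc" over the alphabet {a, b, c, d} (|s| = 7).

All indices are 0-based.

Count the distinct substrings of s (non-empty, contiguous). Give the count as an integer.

rank→(start, suffix):
  0 → (3, 'adbc')
  1 → (2, 'badbc')
  2 → (5, 'bc')
  3 → (6, 'c')
  4 → (0, 'cdbadbc')
  5 → (1, 'dbadbc')
  6 → (4, 'dbc')

SA = [3, 2, 5, 6, 0, 1, 4]
[i] adj suffixes → lcp
  [1] 3/2 → 0 ('')
  [2] 2/5 → 1 ('b')
  [3] 5/6 → 0 ('')
  [4] 6/0 → 1 ('c')
  [5] 0/1 → 0 ('')
  [6] 1/4 → 2 ('db')

n(n+1)/2 = 7·8/2 = 28
Σ LCP = 0 + 0 + 1 + 0 + 1 + 0 + 2 = 4
distinct = 28 − 4 = 24

24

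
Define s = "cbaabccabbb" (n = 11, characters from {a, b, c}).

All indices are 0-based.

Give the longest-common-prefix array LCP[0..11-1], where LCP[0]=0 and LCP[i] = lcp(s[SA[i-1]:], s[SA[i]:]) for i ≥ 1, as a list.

[0, 1, 2, 0, 1, 1, 2, 1, 0, 1, 1]

rank | idx | suffix
   0 |   2 | aabccabbb
   1 |   7 | abbb
   2 |   3 | abccabbb
   3 |  10 | b
   4 |   1 | baabccabbb
   5 |   9 | bb
   6 |   8 | bbb
   7 |   4 | bccabbb
   8 |   6 | cabbb
   9 |   0 | cbaabccabbb
  10 |   5 | ccabbb

SA = [2, 7, 3, 10, 1, 9, 8, 4, 6, 0, 5]
rank  pair      lcp
   1  s[2:],s[7:]  1  'a'
   2  s[7:],s[3:]  2  'ab'
   3  s[3:],s[10:]  0  ''
   4  s[10:],s[1:]  1  'b'
   5  s[1:],s[9:]  1  'b'
   6  s[9:],s[8:]  2  'bb'
   7  s[8:],s[4:]  1  'b'
   8  s[4:],s[6:]  0  ''
   9  s[6:],s[0:]  1  'c'
  10  s[0:],s[5:]  1  'c'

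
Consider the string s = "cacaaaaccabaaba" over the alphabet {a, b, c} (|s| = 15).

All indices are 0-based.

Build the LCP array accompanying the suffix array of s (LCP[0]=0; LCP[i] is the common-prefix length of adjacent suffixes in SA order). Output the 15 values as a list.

[0, 1, 3, 2, 2, 1, 3, 1, 2, 0, 2, 0, 2, 2, 1]

sorted suffixes:
  #0 SA[0]=14  'a'
  #1 SA[1]=3  'aaaaccabaaba'
  #2 SA[2]=4  'aaaccabaaba'
  #3 SA[3]=11  'aaba'
  #4 SA[4]=5  'aaccabaaba'
  #5 SA[5]=12  'aba'
  #6 SA[6]=9  'abaaba'
  #7 SA[7]=1  'acaaaaccabaaba'
  #8 SA[8]=6  'accabaaba'
  #9 SA[9]=13  'ba'
  #10 SA[10]=10  'baaba'
  #11 SA[11]=2  'caaaaccabaaba'
  #12 SA[12]=8  'cabaaba'
  #13 SA[13]=0  'cacaaaaccabaaba'
  #14 SA[14]=7  'ccabaaba'

SA = [14, 3, 4, 11, 5, 12, 9, 1, 6, 13, 10, 2, 8, 0, 7]
[i] adj suffixes → lcp
  [1] 14/3 → 1 ('a')
  [2] 3/4 → 3 ('aaa')
  [3] 4/11 → 2 ('aa')
  [4] 11/5 → 2 ('aa')
  [5] 5/12 → 1 ('a')
  [6] 12/9 → 3 ('aba')
  [7] 9/1 → 1 ('a')
  [8] 1/6 → 2 ('ac')
  [9] 6/13 → 0 ('')
  [10] 13/10 → 2 ('ba')
  [11] 10/2 → 0 ('')
  [12] 2/8 → 2 ('ca')
  [13] 8/0 → 2 ('ca')
  [14] 0/7 → 1 ('c')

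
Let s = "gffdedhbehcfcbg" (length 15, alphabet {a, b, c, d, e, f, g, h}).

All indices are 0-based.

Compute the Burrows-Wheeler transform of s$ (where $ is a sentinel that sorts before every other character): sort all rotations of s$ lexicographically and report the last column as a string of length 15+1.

ghcfhfedbcfgb$de

rank  rotation          last
    0  $gffdedhbehcfcbg  g
    1  behcfcbg$gffdedh  h
    2  bg$gffdedhbehcfc  c
    3  cbg$gffdedhbehcf  f
    4  cfcbg$gffdedhbeh  h
    5  dedhbehcfcbg$gff  f
    6  dhbehcfcbg$gffde  e
    7  edhbehcfcbg$gffd  d
    8  ehcfcbg$gffdedhb  b
    9  fcbg$gffdedhbehc  c
   10  fdedhbehcfcbg$gf  f
   11  ffdedhbehcfcbg$g  g
   12  g$gffdedhbehcfcb  b
   13  gffdedhbehcfcbg$  $
   14  hbehcfcbg$gffded  d
   15  hcfcbg$gffdedhbe  e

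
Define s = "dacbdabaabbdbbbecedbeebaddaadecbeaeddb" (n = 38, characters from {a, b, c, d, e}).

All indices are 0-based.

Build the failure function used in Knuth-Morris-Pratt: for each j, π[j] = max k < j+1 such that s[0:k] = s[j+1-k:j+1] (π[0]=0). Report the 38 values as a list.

[0, 0, 0, 0, 1, 2, 0, 0, 0, 0, 0, 1, 0, 0, 0, 0, 0, 0, 1, 0, 0, 0, 0, 0, 1, 1, 2, 0, 1, 0, 0, 0, 0, 0, 0, 1, 1, 0]

π[0] = 0
j=1 s[j]='a': π[1]=0 (border '')
j=2 s[j]='c': π[2]=0 (border '')
j=3 s[j]='b': π[3]=0 (border '')
j=4 s[j]='d': π[4]=1 (border 'd')
j=5 s[j]='a': π[5]=2 (border 'da')
j=6 s[j]='b': k: 2→0; π[6]=0 (border '')
j=7 s[j]='a': π[7]=0 (border '')
j=8 s[j]='a': π[8]=0 (border '')
j=9 s[j]='b': π[9]=0 (border '')
j=10 s[j]='b': π[10]=0 (border '')
j=11 s[j]='d': π[11]=1 (border 'd')
j=12 s[j]='b': k: 1→0; π[12]=0 (border '')
j=13 s[j]='b': π[13]=0 (border '')
j=14 s[j]='b': π[14]=0 (border '')
j=15 s[j]='e': π[15]=0 (border '')
j=16 s[j]='c': π[16]=0 (border '')
j=17 s[j]='e': π[17]=0 (border '')
j=18 s[j]='d': π[18]=1 (border 'd')
j=19 s[j]='b': k: 1→0; π[19]=0 (border '')
j=20 s[j]='e': π[20]=0 (border '')
j=21 s[j]='e': π[21]=0 (border '')
j=22 s[j]='b': π[22]=0 (border '')
j=23 s[j]='a': π[23]=0 (border '')
j=24 s[j]='d': π[24]=1 (border 'd')
j=25 s[j]='d': k: 1→0; π[25]=1 (border 'd')
j=26 s[j]='a': π[26]=2 (border 'da')
j=27 s[j]='a': k: 2→0; π[27]=0 (border '')
j=28 s[j]='d': π[28]=1 (border 'd')
j=29 s[j]='e': k: 1→0; π[29]=0 (border '')
j=30 s[j]='c': π[30]=0 (border '')
j=31 s[j]='b': π[31]=0 (border '')
j=32 s[j]='e': π[32]=0 (border '')
j=33 s[j]='a': π[33]=0 (border '')
j=34 s[j]='e': π[34]=0 (border '')
j=35 s[j]='d': π[35]=1 (border 'd')
j=36 s[j]='d': k: 1→0; π[36]=1 (border 'd')
j=37 s[j]='b': k: 1→0; π[37]=0 (border '')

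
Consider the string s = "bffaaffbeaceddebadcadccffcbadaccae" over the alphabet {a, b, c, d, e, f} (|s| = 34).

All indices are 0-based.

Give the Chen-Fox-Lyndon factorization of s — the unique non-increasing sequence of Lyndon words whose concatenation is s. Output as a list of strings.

["bff", "aaffbeaceddebadcadccffcbadaccae"]

emit factor 1: 'bff' (i=0, period=3)
emit factor 2: 'aaffbeaceddebadcadccffcbadaccae' (i=3, period=31)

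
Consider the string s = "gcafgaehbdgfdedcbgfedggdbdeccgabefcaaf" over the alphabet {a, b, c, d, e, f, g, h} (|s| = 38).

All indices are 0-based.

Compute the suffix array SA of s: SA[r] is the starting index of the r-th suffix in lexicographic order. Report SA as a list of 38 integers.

[35, 30, 5, 36, 2, 24, 8, 31, 16, 34, 1, 15, 27, 28, 23, 14, 25, 12, 9, 20, 26, 13, 19, 32, 6, 37, 33, 11, 18, 3, 29, 4, 0, 22, 10, 17, 21, 7]

rank | idx | suffix
   0 |  35 | aaf
   1 |  30 | abefcaaf
   2 |   5 | aehbdgfdedcbgfedggdbdeccgabefcaaf
   3 |  36 | af
   4 |   2 | afgaehbdgfdedcbgfedggdbdeccgabefcaaf
   5 |  24 | bdeccgabefcaaf
   6 |   8 | bdgfdedcbgfedggdbdeccgabefcaaf
   7 |  31 | befcaaf
   8 |  16 | bgfedggdbdeccgabefcaaf
   9 |  34 | caaf
  10 |   1 | cafgaehbdgfdedcbgfedggdbdeccgabefcaaf
  11 |  15 | cbgfedggdbdeccgabefcaaf
  12 |  27 | ccgabefcaaf
  13 |  28 | cgabefcaaf
  14 |  23 | dbdeccgabefcaaf
  15 |  14 | dcbgfedggdbdeccgabefcaaf
  16 |  25 | deccgabefcaaf
  17 |  12 | dedcbgfedggdbdeccgabefcaaf
  18 |   9 | dgfdedcbgfedggdbdeccgabefcaaf
  19 |  20 | dggdbdeccgabefcaaf
  20 |  26 | eccgabefcaaf
  21 |  13 | edcbgfedggdbdeccgabefcaaf
  22 |  19 | edggdbdeccgabefcaaf
  23 |  32 | efcaaf
  24 |   6 | ehbdgfdedcbgfedggdbdeccgabefcaaf
  25 |  37 | f
  26 |  33 | fcaaf
  27 |  11 | fdedcbgfedggdbdeccgabefcaaf
  28 |  18 | fedggdbdeccgabefcaaf
  29 |   3 | fgaehbdgfdedcbgfedggdbdeccgabefcaaf
  30 |  29 | gabefcaaf
  31 |   4 | gaehbdgfdedcbgfedggdbdeccgabefcaaf
  32 |   0 | gcafgaehbdgfdedcbgfedggdbdeccgabefcaaf
  33 |  22 | gdbdeccgabefcaaf
  34 |  10 | gfdedcbgfedggdbdeccgabefcaaf
  35 |  17 | gfedggdbdeccgabefcaaf
  36 |  21 | ggdbdeccgabefcaaf
  37 |   7 | hbdgfdedcbgfedggdbdeccgabefcaaf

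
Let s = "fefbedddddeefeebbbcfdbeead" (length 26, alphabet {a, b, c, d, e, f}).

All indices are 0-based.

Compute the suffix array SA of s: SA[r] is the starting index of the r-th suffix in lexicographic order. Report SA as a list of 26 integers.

rank | idx | suffix
   0 |  24 | ad
   1 |  15 | bbbcfdbeead
   2 |  16 | bbcfdbeead
   3 |  17 | bcfdbeead
   4 |   3 | bedddddeefeebbbcfdbeead
   5 |  21 | beead
   6 |  18 | cfdbeead
   7 |  25 | d
   8 |  20 | dbeead
   9 |   5 | dddddeefeebbbcfdbeead
  10 |   6 | ddddeefeebbbcfdbeead
  11 |   7 | dddeefeebbbcfdbeead
  12 |   8 | ddeefeebbbcfdbeead
  13 |   9 | deefeebbbcfdbeead
  14 |  23 | ead
  15 |  14 | ebbbcfdbeead
  16 |   4 | edddddeefeebbbcfdbeead
  17 |  22 | eead
  18 |  13 | eebbbcfdbeead
  19 |  10 | eefeebbbcfdbeead
  20 |   1 | efbedddddeefeebbbcfdbeead
  21 |  11 | efeebbbcfdbeead
  22 |   2 | fbedddddeefeebbbcfdbeead
  23 |  19 | fdbeead
  24 |  12 | feebbbcfdbeead
  25 |   0 | fefbedddddeefeebbbcfdbeead

[24, 15, 16, 17, 3, 21, 18, 25, 20, 5, 6, 7, 8, 9, 23, 14, 4, 22, 13, 10, 1, 11, 2, 19, 12, 0]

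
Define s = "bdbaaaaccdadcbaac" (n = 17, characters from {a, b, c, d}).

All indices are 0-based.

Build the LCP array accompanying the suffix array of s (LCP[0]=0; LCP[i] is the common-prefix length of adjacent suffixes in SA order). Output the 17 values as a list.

[0, 3, 2, 3, 1, 2, 1, 0, 3, 1, 0, 1, 1, 1, 0, 1, 1]

rank | idx | suffix
   0 |   3 | aaaaccdadcbaac
   1 |   4 | aaaccdadcbaac
   2 |  14 | aac
   3 |   5 | aaccdadcbaac
   4 |  15 | ac
   5 |   6 | accdadcbaac
   6 |  10 | adcbaac
   7 |   2 | baaaaccdadcbaac
   8 |  13 | baac
   9 |   0 | bdbaaaaccdadcbaac
  10 |  16 | c
  11 |  12 | cbaac
  12 |   7 | ccdadcbaac
  13 |   8 | cdadcbaac
  14 |   9 | dadcbaac
  15 |   1 | dbaaaaccdadcbaac
  16 |  11 | dcbaac

SA = [3, 4, 14, 5, 15, 6, 10, 2, 13, 0, 16, 12, 7, 8, 9, 1, 11]
i: (SA[i-1],SA[i]) lcp shared
  1: (3,4) 3 'aaa'
  2: (4,14) 2 'aa'
  3: (14,5) 3 'aac'
  4: (5,15) 1 'a'
  5: (15,6) 2 'ac'
  6: (6,10) 1 'a'
  7: (10,2) 0 ''
  8: (2,13) 3 'baa'
  9: (13,0) 1 'b'
  10: (0,16) 0 ''
  11: (16,12) 1 'c'
  12: (12,7) 1 'c'
  13: (7,8) 1 'c'
  14: (8,9) 0 ''
  15: (9,1) 1 'd'
  16: (1,11) 1 'd'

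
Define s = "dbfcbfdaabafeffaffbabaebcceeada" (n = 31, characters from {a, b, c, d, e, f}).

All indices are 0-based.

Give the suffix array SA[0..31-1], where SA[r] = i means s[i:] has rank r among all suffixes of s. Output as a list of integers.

[30, 7, 19, 8, 28, 21, 10, 15, 18, 20, 9, 23, 1, 4, 3, 24, 25, 29, 6, 0, 27, 22, 26, 12, 14, 17, 2, 5, 11, 13, 16]

rank→(start, suffix):
  0 → (30, 'a')
  1 → (7, 'aabafeffaffbabaebcceeada')
  2 → (19, 'abaebcceeada')
  3 → (8, 'abafeffaffbabaebcceeada')
  4 → (28, 'ada')
  5 → (21, 'aebcceeada')
  6 → (10, 'afeffaffbabaebcceeada')
  7 → (15, 'affbabaebcceeada')
  8 → (18, 'babaebcceeada')
  9 → (20, 'baebcceeada')
  10 → (9, 'bafeffaffbabaebcceeada')
  11 → (23, 'bcceeada')
  12 → (1, 'bfcbfdaabafeffaffbabaebcceeada')
  13 → (4, 'bfdaabafeffaffbabaebcceeada')
  14 → (3, 'cbfdaabafeffaffbabaebcceeada')
  15 → (24, 'cceeada')
  16 → (25, 'ceeada')
  17 → (29, 'da')
  18 → (6, 'daabafeffaffbabaebcceeada')
  19 → (0, 'dbfcbfdaabafeffaffbabaebcceeada')
  20 → (27, 'eada')
  21 → (22, 'ebcceeada')
  22 → (26, 'eeada')
  23 → (12, 'effaffbabaebcceeada')
  24 → (14, 'faffbabaebcceeada')
  25 → (17, 'fbabaebcceeada')
  26 → (2, 'fcbfdaabafeffaffbabaebcceeada')
  27 → (5, 'fdaabafeffaffbabaebcceeada')
  28 → (11, 'feffaffbabaebcceeada')
  29 → (13, 'ffaffbabaebcceeada')
  30 → (16, 'ffbabaebcceeada')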